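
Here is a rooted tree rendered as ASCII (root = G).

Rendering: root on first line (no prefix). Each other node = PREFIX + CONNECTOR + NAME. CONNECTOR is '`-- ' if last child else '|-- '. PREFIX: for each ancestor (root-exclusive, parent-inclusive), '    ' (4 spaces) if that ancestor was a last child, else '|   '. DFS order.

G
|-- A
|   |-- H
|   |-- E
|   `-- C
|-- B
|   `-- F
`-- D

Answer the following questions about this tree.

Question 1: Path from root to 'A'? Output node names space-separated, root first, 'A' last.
Walk down from root: G -> A

Answer: G A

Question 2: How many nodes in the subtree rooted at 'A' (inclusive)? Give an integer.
Subtree rooted at A contains: A, C, E, H
Count = 4

Answer: 4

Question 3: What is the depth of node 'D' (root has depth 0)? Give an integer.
Answer: 1

Derivation:
Path from root to D: G -> D
Depth = number of edges = 1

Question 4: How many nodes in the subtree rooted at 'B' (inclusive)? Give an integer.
Answer: 2

Derivation:
Subtree rooted at B contains: B, F
Count = 2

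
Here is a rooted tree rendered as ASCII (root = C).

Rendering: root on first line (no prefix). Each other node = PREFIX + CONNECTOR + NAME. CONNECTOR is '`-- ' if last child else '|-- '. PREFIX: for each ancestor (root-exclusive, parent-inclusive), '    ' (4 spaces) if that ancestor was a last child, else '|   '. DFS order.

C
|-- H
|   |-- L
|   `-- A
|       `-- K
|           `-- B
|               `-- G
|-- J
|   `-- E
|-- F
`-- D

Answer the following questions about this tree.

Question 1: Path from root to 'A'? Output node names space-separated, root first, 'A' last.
Walk down from root: C -> H -> A

Answer: C H A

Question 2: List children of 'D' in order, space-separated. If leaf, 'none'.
Answer: none

Derivation:
Node D's children (from adjacency): (leaf)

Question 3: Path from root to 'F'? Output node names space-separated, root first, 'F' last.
Walk down from root: C -> F

Answer: C F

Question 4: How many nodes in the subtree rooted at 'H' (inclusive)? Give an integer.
Answer: 6

Derivation:
Subtree rooted at H contains: A, B, G, H, K, L
Count = 6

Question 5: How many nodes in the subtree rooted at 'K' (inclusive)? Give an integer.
Answer: 3

Derivation:
Subtree rooted at K contains: B, G, K
Count = 3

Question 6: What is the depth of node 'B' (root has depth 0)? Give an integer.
Answer: 4

Derivation:
Path from root to B: C -> H -> A -> K -> B
Depth = number of edges = 4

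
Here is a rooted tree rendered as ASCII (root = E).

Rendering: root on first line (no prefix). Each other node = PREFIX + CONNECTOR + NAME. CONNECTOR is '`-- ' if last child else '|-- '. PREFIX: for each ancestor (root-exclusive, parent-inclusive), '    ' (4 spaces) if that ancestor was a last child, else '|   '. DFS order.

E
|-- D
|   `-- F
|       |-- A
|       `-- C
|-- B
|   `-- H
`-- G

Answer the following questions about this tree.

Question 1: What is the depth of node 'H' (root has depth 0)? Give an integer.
Answer: 2

Derivation:
Path from root to H: E -> B -> H
Depth = number of edges = 2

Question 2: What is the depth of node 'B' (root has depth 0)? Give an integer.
Path from root to B: E -> B
Depth = number of edges = 1

Answer: 1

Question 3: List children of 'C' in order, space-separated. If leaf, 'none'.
Answer: none

Derivation:
Node C's children (from adjacency): (leaf)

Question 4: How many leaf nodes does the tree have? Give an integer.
Leaves (nodes with no children): A, C, G, H

Answer: 4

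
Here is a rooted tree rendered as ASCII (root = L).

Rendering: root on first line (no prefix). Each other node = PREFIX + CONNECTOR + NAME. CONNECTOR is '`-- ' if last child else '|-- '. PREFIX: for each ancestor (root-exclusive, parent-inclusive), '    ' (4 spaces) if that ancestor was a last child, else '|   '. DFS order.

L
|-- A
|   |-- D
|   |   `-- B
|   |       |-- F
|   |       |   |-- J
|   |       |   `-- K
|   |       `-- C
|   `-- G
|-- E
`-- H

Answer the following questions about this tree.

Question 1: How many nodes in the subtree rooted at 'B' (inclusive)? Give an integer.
Answer: 5

Derivation:
Subtree rooted at B contains: B, C, F, J, K
Count = 5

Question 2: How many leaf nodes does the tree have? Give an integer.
Leaves (nodes with no children): C, E, G, H, J, K

Answer: 6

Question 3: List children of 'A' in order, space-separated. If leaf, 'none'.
Answer: D G

Derivation:
Node A's children (from adjacency): D, G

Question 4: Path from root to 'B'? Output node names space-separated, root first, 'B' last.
Walk down from root: L -> A -> D -> B

Answer: L A D B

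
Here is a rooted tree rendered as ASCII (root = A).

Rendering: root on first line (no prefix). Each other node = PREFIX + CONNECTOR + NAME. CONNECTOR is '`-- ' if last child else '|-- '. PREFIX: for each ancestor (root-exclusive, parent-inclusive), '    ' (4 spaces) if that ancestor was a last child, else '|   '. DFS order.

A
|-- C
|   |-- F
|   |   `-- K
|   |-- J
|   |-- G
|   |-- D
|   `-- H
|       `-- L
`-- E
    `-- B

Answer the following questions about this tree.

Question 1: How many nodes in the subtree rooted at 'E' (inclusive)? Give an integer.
Answer: 2

Derivation:
Subtree rooted at E contains: B, E
Count = 2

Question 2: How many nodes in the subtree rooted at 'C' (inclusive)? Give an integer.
Subtree rooted at C contains: C, D, F, G, H, J, K, L
Count = 8

Answer: 8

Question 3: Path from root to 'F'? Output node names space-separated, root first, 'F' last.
Answer: A C F

Derivation:
Walk down from root: A -> C -> F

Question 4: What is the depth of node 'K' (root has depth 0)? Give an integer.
Answer: 3

Derivation:
Path from root to K: A -> C -> F -> K
Depth = number of edges = 3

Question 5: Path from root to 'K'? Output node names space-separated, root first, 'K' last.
Answer: A C F K

Derivation:
Walk down from root: A -> C -> F -> K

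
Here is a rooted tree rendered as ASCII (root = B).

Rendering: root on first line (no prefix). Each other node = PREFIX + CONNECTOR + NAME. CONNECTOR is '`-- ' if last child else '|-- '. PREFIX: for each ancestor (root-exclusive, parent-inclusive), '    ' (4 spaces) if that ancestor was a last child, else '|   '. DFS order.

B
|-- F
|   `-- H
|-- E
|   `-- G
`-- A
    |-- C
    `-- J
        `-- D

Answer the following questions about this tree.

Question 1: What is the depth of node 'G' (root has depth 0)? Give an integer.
Answer: 2

Derivation:
Path from root to G: B -> E -> G
Depth = number of edges = 2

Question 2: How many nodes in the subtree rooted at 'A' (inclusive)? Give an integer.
Subtree rooted at A contains: A, C, D, J
Count = 4

Answer: 4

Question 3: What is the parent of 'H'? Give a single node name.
Answer: F

Derivation:
Scan adjacency: H appears as child of F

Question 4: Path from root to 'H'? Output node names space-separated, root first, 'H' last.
Answer: B F H

Derivation:
Walk down from root: B -> F -> H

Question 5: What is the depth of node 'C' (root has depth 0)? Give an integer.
Answer: 2

Derivation:
Path from root to C: B -> A -> C
Depth = number of edges = 2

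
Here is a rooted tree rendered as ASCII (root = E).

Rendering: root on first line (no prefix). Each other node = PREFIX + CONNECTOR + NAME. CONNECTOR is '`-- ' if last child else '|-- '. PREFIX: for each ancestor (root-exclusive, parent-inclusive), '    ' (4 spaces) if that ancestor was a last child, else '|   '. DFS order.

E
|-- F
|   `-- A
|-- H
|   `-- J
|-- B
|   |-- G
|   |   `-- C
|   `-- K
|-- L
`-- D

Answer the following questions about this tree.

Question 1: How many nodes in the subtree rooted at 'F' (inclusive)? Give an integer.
Answer: 2

Derivation:
Subtree rooted at F contains: A, F
Count = 2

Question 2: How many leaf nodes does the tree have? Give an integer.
Answer: 6

Derivation:
Leaves (nodes with no children): A, C, D, J, K, L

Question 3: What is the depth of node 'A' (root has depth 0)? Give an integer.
Path from root to A: E -> F -> A
Depth = number of edges = 2

Answer: 2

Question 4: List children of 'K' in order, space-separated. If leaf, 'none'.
Node K's children (from adjacency): (leaf)

Answer: none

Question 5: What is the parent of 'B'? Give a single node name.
Scan adjacency: B appears as child of E

Answer: E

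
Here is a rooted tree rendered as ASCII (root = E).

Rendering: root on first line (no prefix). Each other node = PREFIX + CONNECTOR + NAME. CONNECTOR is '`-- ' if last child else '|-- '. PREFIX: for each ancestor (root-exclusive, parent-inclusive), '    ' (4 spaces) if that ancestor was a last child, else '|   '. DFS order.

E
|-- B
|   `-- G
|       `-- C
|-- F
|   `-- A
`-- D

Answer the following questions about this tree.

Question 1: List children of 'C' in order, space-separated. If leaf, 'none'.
Answer: none

Derivation:
Node C's children (from adjacency): (leaf)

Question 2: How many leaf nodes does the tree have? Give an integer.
Answer: 3

Derivation:
Leaves (nodes with no children): A, C, D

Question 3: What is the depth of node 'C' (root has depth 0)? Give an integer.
Answer: 3

Derivation:
Path from root to C: E -> B -> G -> C
Depth = number of edges = 3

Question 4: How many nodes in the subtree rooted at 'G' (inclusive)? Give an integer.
Subtree rooted at G contains: C, G
Count = 2

Answer: 2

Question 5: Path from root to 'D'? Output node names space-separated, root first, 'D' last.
Answer: E D

Derivation:
Walk down from root: E -> D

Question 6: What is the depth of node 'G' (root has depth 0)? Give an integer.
Path from root to G: E -> B -> G
Depth = number of edges = 2

Answer: 2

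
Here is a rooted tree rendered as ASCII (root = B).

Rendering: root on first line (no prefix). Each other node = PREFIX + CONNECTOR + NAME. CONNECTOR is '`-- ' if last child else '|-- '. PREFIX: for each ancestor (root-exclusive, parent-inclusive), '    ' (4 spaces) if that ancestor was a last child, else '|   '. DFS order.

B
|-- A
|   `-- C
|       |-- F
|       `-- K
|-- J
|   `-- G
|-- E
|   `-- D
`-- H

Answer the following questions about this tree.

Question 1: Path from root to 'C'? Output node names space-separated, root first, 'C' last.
Walk down from root: B -> A -> C

Answer: B A C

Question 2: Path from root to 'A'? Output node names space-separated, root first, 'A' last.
Walk down from root: B -> A

Answer: B A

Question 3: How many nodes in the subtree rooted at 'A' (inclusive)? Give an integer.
Answer: 4

Derivation:
Subtree rooted at A contains: A, C, F, K
Count = 4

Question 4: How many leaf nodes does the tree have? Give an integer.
Leaves (nodes with no children): D, F, G, H, K

Answer: 5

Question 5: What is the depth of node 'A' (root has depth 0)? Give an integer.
Path from root to A: B -> A
Depth = number of edges = 1

Answer: 1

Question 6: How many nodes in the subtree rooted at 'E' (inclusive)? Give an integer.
Subtree rooted at E contains: D, E
Count = 2

Answer: 2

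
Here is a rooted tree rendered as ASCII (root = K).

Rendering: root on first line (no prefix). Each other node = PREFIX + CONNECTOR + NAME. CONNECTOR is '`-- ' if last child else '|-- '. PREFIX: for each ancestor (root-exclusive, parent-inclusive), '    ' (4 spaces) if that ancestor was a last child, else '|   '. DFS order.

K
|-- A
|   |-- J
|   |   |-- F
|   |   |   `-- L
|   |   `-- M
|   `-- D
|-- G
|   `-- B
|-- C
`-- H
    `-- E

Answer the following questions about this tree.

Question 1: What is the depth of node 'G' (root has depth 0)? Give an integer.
Path from root to G: K -> G
Depth = number of edges = 1

Answer: 1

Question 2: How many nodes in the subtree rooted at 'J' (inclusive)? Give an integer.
Answer: 4

Derivation:
Subtree rooted at J contains: F, J, L, M
Count = 4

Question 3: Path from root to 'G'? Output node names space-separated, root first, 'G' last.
Walk down from root: K -> G

Answer: K G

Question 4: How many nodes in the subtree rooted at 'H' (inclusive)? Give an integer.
Subtree rooted at H contains: E, H
Count = 2

Answer: 2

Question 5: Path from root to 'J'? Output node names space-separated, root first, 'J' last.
Walk down from root: K -> A -> J

Answer: K A J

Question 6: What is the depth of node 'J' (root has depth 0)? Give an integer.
Path from root to J: K -> A -> J
Depth = number of edges = 2

Answer: 2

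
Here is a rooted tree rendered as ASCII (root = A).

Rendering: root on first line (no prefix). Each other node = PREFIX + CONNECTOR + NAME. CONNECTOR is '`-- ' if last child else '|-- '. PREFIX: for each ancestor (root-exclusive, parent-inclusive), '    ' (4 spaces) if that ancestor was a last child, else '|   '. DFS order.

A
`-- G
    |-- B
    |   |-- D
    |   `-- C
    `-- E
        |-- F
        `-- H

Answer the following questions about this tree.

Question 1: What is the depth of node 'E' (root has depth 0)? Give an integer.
Path from root to E: A -> G -> E
Depth = number of edges = 2

Answer: 2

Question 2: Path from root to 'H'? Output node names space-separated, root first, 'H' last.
Walk down from root: A -> G -> E -> H

Answer: A G E H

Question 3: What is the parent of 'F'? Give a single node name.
Answer: E

Derivation:
Scan adjacency: F appears as child of E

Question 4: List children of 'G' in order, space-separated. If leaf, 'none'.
Answer: B E

Derivation:
Node G's children (from adjacency): B, E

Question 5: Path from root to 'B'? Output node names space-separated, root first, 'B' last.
Answer: A G B

Derivation:
Walk down from root: A -> G -> B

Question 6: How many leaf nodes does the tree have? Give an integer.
Leaves (nodes with no children): C, D, F, H

Answer: 4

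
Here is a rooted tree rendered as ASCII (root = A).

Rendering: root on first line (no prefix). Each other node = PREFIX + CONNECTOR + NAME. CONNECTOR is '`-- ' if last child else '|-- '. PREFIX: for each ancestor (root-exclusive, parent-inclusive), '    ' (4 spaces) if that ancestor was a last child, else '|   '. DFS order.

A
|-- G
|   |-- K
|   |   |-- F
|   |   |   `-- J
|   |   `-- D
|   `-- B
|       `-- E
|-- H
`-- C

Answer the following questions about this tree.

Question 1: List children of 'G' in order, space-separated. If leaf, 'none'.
Answer: K B

Derivation:
Node G's children (from adjacency): K, B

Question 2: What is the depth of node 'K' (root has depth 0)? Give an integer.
Path from root to K: A -> G -> K
Depth = number of edges = 2

Answer: 2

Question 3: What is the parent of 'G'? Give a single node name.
Answer: A

Derivation:
Scan adjacency: G appears as child of A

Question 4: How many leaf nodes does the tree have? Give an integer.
Leaves (nodes with no children): C, D, E, H, J

Answer: 5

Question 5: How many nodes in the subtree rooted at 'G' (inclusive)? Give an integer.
Subtree rooted at G contains: B, D, E, F, G, J, K
Count = 7

Answer: 7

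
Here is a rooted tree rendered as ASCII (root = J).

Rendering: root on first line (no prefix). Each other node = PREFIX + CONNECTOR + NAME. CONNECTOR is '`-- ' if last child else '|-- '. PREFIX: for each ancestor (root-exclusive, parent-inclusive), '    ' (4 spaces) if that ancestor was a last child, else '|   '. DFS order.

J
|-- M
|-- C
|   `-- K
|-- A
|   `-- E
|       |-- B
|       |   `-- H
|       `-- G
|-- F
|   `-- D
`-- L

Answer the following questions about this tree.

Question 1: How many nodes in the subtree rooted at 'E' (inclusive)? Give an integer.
Subtree rooted at E contains: B, E, G, H
Count = 4

Answer: 4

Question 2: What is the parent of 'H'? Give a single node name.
Answer: B

Derivation:
Scan adjacency: H appears as child of B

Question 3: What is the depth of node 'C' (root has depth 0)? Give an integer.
Path from root to C: J -> C
Depth = number of edges = 1

Answer: 1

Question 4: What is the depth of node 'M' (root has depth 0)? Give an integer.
Answer: 1

Derivation:
Path from root to M: J -> M
Depth = number of edges = 1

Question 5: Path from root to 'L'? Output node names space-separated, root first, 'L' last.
Walk down from root: J -> L

Answer: J L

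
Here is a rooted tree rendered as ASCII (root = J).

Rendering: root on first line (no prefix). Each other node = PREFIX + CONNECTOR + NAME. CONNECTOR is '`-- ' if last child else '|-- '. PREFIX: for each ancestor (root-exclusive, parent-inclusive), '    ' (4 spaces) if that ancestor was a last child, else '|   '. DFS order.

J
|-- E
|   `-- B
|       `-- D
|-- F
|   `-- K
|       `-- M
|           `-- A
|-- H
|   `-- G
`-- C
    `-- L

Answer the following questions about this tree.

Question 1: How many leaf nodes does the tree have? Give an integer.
Answer: 4

Derivation:
Leaves (nodes with no children): A, D, G, L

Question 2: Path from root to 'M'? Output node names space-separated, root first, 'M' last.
Answer: J F K M

Derivation:
Walk down from root: J -> F -> K -> M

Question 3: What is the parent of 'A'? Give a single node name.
Answer: M

Derivation:
Scan adjacency: A appears as child of M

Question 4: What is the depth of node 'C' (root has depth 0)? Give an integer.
Answer: 1

Derivation:
Path from root to C: J -> C
Depth = number of edges = 1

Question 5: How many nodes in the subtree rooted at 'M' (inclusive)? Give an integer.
Subtree rooted at M contains: A, M
Count = 2

Answer: 2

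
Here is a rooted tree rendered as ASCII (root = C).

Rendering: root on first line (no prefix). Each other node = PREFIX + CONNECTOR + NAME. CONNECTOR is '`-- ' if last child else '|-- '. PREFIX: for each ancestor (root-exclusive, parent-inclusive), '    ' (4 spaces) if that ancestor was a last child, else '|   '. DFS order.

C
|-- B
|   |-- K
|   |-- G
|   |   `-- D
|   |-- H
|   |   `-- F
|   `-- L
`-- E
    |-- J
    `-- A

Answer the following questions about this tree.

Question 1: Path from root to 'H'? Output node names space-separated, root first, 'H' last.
Answer: C B H

Derivation:
Walk down from root: C -> B -> H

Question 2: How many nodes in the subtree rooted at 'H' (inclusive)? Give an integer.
Subtree rooted at H contains: F, H
Count = 2

Answer: 2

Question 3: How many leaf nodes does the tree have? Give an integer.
Answer: 6

Derivation:
Leaves (nodes with no children): A, D, F, J, K, L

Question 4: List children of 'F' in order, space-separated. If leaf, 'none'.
Answer: none

Derivation:
Node F's children (from adjacency): (leaf)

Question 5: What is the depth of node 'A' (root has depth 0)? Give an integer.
Path from root to A: C -> E -> A
Depth = number of edges = 2

Answer: 2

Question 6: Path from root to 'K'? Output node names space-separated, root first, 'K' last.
Answer: C B K

Derivation:
Walk down from root: C -> B -> K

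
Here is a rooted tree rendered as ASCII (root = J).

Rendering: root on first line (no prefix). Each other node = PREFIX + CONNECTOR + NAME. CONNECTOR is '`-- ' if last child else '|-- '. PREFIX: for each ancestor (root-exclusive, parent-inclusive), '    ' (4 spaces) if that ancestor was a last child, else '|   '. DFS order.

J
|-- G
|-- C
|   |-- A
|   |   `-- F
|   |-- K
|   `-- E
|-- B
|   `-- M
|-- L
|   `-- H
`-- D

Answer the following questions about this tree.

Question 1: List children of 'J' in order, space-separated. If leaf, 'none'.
Answer: G C B L D

Derivation:
Node J's children (from adjacency): G, C, B, L, D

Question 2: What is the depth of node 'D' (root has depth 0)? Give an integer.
Path from root to D: J -> D
Depth = number of edges = 1

Answer: 1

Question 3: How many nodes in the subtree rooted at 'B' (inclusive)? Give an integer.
Subtree rooted at B contains: B, M
Count = 2

Answer: 2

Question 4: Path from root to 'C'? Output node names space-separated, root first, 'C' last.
Walk down from root: J -> C

Answer: J C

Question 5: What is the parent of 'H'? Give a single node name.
Answer: L

Derivation:
Scan adjacency: H appears as child of L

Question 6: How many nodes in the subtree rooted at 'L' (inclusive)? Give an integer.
Subtree rooted at L contains: H, L
Count = 2

Answer: 2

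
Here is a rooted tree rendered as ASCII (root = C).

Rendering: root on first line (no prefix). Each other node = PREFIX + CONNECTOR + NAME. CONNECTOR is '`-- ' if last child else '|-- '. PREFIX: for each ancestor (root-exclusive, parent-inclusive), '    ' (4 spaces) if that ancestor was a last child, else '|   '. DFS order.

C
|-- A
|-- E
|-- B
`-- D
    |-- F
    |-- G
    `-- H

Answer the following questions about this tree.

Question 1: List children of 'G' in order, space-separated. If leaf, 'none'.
Answer: none

Derivation:
Node G's children (from adjacency): (leaf)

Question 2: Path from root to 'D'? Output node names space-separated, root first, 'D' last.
Walk down from root: C -> D

Answer: C D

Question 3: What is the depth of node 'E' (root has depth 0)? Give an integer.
Path from root to E: C -> E
Depth = number of edges = 1

Answer: 1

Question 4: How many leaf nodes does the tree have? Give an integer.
Leaves (nodes with no children): A, B, E, F, G, H

Answer: 6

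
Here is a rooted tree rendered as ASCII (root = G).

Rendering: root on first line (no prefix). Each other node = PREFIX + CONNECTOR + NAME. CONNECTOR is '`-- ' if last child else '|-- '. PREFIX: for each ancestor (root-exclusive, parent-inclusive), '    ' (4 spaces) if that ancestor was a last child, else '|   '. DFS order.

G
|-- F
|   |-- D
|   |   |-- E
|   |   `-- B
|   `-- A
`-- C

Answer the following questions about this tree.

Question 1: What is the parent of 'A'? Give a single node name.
Scan adjacency: A appears as child of F

Answer: F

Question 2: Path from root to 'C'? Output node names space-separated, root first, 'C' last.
Answer: G C

Derivation:
Walk down from root: G -> C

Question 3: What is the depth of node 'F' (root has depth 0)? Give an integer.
Path from root to F: G -> F
Depth = number of edges = 1

Answer: 1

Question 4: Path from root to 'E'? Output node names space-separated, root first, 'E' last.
Answer: G F D E

Derivation:
Walk down from root: G -> F -> D -> E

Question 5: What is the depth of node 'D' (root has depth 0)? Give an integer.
Answer: 2

Derivation:
Path from root to D: G -> F -> D
Depth = number of edges = 2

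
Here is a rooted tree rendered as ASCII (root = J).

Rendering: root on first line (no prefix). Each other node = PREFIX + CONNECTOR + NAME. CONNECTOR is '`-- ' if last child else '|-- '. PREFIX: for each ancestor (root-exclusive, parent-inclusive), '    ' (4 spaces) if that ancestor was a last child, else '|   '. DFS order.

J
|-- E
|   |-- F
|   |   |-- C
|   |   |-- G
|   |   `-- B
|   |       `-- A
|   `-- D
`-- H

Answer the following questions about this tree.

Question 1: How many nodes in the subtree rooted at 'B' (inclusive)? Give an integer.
Subtree rooted at B contains: A, B
Count = 2

Answer: 2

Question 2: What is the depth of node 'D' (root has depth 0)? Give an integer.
Answer: 2

Derivation:
Path from root to D: J -> E -> D
Depth = number of edges = 2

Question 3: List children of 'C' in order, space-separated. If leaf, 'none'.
Node C's children (from adjacency): (leaf)

Answer: none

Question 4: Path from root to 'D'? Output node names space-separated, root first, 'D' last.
Walk down from root: J -> E -> D

Answer: J E D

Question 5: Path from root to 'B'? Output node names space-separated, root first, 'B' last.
Walk down from root: J -> E -> F -> B

Answer: J E F B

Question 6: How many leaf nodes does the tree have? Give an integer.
Leaves (nodes with no children): A, C, D, G, H

Answer: 5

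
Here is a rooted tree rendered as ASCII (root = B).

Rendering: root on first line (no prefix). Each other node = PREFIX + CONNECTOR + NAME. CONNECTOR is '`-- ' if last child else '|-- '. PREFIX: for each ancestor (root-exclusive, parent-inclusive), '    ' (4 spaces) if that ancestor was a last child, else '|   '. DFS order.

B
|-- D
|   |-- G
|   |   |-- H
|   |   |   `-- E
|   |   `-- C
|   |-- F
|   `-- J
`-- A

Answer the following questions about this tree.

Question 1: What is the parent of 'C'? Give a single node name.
Answer: G

Derivation:
Scan adjacency: C appears as child of G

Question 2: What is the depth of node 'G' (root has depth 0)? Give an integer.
Path from root to G: B -> D -> G
Depth = number of edges = 2

Answer: 2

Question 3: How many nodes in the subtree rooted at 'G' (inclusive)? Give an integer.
Answer: 4

Derivation:
Subtree rooted at G contains: C, E, G, H
Count = 4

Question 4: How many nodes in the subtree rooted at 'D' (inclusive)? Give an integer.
Subtree rooted at D contains: C, D, E, F, G, H, J
Count = 7

Answer: 7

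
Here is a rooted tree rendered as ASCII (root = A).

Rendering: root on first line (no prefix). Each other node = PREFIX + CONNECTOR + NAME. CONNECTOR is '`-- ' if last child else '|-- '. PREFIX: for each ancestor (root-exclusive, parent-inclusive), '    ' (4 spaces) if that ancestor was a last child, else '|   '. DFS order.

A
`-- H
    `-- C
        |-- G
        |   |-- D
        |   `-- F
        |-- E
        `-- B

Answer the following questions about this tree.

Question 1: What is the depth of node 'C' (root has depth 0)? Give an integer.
Path from root to C: A -> H -> C
Depth = number of edges = 2

Answer: 2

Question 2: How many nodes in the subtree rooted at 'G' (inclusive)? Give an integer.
Subtree rooted at G contains: D, F, G
Count = 3

Answer: 3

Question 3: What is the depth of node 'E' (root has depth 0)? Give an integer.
Path from root to E: A -> H -> C -> E
Depth = number of edges = 3

Answer: 3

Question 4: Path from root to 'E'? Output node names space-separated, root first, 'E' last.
Walk down from root: A -> H -> C -> E

Answer: A H C E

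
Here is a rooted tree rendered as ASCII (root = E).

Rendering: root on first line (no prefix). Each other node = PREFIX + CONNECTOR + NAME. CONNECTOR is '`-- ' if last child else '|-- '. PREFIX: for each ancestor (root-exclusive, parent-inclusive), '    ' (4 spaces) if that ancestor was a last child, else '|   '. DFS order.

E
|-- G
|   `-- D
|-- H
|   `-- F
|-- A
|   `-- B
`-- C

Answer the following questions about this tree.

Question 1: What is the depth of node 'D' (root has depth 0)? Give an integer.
Path from root to D: E -> G -> D
Depth = number of edges = 2

Answer: 2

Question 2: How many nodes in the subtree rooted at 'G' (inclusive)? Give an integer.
Subtree rooted at G contains: D, G
Count = 2

Answer: 2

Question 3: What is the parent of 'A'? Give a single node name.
Answer: E

Derivation:
Scan adjacency: A appears as child of E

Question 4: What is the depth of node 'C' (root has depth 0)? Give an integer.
Path from root to C: E -> C
Depth = number of edges = 1

Answer: 1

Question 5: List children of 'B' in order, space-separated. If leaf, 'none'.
Answer: none

Derivation:
Node B's children (from adjacency): (leaf)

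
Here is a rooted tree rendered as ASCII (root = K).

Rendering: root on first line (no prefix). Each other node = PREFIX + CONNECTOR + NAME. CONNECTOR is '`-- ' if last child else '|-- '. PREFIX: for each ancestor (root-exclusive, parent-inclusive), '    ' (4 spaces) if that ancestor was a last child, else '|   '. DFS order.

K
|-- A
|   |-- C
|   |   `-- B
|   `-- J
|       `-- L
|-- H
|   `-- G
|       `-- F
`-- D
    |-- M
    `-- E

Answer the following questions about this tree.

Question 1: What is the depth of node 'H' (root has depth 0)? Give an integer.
Answer: 1

Derivation:
Path from root to H: K -> H
Depth = number of edges = 1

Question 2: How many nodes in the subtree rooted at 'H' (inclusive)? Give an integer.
Answer: 3

Derivation:
Subtree rooted at H contains: F, G, H
Count = 3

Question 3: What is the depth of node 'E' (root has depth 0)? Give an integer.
Path from root to E: K -> D -> E
Depth = number of edges = 2

Answer: 2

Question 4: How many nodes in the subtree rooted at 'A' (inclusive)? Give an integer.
Answer: 5

Derivation:
Subtree rooted at A contains: A, B, C, J, L
Count = 5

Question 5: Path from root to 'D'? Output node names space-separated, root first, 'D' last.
Answer: K D

Derivation:
Walk down from root: K -> D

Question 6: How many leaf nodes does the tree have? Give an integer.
Leaves (nodes with no children): B, E, F, L, M

Answer: 5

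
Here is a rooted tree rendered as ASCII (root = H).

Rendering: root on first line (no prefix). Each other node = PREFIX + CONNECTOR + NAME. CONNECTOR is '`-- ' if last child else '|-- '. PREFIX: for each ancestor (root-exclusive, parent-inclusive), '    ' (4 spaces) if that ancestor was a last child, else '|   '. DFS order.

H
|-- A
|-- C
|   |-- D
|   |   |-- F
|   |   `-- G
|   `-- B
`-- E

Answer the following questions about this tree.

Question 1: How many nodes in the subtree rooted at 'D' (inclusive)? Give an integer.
Answer: 3

Derivation:
Subtree rooted at D contains: D, F, G
Count = 3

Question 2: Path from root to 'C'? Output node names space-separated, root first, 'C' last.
Walk down from root: H -> C

Answer: H C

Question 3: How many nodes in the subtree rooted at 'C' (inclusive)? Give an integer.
Subtree rooted at C contains: B, C, D, F, G
Count = 5

Answer: 5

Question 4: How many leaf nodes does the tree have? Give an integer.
Leaves (nodes with no children): A, B, E, F, G

Answer: 5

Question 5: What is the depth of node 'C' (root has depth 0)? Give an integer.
Path from root to C: H -> C
Depth = number of edges = 1

Answer: 1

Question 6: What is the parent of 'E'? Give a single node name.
Answer: H

Derivation:
Scan adjacency: E appears as child of H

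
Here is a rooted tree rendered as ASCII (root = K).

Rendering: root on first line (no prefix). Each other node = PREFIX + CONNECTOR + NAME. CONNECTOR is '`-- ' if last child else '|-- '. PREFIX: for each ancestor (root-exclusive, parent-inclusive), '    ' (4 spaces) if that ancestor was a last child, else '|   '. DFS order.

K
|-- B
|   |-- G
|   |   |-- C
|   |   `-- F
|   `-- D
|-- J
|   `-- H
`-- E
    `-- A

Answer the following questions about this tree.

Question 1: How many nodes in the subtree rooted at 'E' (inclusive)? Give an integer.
Answer: 2

Derivation:
Subtree rooted at E contains: A, E
Count = 2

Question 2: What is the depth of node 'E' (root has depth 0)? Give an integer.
Path from root to E: K -> E
Depth = number of edges = 1

Answer: 1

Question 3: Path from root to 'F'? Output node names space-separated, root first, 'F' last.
Walk down from root: K -> B -> G -> F

Answer: K B G F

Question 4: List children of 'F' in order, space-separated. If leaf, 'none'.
Node F's children (from adjacency): (leaf)

Answer: none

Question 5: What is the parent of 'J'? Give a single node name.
Scan adjacency: J appears as child of K

Answer: K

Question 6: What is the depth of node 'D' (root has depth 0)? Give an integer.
Answer: 2

Derivation:
Path from root to D: K -> B -> D
Depth = number of edges = 2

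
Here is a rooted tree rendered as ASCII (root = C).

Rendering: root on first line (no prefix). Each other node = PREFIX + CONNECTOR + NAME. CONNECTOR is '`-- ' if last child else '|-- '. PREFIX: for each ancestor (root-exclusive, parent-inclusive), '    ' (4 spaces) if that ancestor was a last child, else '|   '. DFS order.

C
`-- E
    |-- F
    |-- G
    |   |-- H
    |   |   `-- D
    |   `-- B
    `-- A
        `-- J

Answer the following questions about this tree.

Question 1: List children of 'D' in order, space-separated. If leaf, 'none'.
Node D's children (from adjacency): (leaf)

Answer: none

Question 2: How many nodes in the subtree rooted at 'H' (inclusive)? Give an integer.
Answer: 2

Derivation:
Subtree rooted at H contains: D, H
Count = 2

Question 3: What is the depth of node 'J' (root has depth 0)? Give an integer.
Answer: 3

Derivation:
Path from root to J: C -> E -> A -> J
Depth = number of edges = 3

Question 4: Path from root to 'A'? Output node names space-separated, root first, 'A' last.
Walk down from root: C -> E -> A

Answer: C E A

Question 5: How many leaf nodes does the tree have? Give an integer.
Answer: 4

Derivation:
Leaves (nodes with no children): B, D, F, J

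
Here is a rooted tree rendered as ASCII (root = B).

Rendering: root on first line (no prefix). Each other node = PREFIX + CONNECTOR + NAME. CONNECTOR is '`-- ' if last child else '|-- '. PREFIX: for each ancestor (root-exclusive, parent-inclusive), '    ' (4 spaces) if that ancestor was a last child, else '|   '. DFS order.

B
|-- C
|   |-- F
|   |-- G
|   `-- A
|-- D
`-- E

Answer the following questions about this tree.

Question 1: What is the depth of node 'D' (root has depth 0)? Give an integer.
Answer: 1

Derivation:
Path from root to D: B -> D
Depth = number of edges = 1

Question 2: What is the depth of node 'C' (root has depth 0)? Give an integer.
Path from root to C: B -> C
Depth = number of edges = 1

Answer: 1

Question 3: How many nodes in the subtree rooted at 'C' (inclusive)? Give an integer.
Subtree rooted at C contains: A, C, F, G
Count = 4

Answer: 4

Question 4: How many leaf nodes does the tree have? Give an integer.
Answer: 5

Derivation:
Leaves (nodes with no children): A, D, E, F, G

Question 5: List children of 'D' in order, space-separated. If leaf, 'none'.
Answer: none

Derivation:
Node D's children (from adjacency): (leaf)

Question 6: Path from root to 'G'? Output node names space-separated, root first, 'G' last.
Walk down from root: B -> C -> G

Answer: B C G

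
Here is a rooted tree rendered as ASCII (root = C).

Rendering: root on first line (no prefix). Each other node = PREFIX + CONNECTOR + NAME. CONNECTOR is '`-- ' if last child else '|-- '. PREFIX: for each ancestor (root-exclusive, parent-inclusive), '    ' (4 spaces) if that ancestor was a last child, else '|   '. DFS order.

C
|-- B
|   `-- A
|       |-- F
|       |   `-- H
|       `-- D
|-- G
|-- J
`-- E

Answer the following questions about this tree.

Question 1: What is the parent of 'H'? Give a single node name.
Answer: F

Derivation:
Scan adjacency: H appears as child of F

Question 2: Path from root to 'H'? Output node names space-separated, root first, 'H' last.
Walk down from root: C -> B -> A -> F -> H

Answer: C B A F H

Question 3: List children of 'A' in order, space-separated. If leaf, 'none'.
Answer: F D

Derivation:
Node A's children (from adjacency): F, D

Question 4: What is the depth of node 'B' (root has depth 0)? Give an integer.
Path from root to B: C -> B
Depth = number of edges = 1

Answer: 1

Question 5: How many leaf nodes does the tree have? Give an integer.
Leaves (nodes with no children): D, E, G, H, J

Answer: 5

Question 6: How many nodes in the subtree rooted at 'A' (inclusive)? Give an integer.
Answer: 4

Derivation:
Subtree rooted at A contains: A, D, F, H
Count = 4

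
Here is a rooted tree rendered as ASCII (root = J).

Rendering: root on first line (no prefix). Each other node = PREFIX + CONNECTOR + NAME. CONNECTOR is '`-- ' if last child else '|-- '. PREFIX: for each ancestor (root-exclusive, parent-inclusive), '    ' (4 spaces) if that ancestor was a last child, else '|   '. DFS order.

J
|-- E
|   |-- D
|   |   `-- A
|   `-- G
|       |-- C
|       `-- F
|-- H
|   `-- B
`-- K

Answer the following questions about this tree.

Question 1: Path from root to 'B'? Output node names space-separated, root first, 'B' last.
Walk down from root: J -> H -> B

Answer: J H B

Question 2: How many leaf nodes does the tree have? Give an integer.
Answer: 5

Derivation:
Leaves (nodes with no children): A, B, C, F, K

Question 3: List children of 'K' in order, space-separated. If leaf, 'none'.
Node K's children (from adjacency): (leaf)

Answer: none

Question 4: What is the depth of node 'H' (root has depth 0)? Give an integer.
Path from root to H: J -> H
Depth = number of edges = 1

Answer: 1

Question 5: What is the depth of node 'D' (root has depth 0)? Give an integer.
Path from root to D: J -> E -> D
Depth = number of edges = 2

Answer: 2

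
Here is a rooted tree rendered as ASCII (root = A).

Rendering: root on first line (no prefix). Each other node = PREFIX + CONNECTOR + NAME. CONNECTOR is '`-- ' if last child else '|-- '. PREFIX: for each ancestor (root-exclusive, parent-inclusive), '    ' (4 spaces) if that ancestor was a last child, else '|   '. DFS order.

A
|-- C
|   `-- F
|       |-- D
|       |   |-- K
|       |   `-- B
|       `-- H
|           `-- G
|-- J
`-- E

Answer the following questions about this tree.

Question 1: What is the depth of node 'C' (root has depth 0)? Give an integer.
Answer: 1

Derivation:
Path from root to C: A -> C
Depth = number of edges = 1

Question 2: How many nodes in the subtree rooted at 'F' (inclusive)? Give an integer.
Answer: 6

Derivation:
Subtree rooted at F contains: B, D, F, G, H, K
Count = 6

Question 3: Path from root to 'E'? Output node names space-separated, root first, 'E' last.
Walk down from root: A -> E

Answer: A E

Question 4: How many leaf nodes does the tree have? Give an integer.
Answer: 5

Derivation:
Leaves (nodes with no children): B, E, G, J, K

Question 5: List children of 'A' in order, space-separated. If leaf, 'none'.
Answer: C J E

Derivation:
Node A's children (from adjacency): C, J, E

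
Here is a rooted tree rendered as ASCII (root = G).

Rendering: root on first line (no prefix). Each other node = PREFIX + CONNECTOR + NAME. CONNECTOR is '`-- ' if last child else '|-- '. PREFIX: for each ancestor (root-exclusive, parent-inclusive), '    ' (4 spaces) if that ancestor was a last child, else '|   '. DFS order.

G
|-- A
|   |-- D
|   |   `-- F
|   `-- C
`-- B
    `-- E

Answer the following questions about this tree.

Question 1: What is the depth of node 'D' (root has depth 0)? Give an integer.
Path from root to D: G -> A -> D
Depth = number of edges = 2

Answer: 2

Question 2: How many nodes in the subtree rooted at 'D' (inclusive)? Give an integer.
Answer: 2

Derivation:
Subtree rooted at D contains: D, F
Count = 2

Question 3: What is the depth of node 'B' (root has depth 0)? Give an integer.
Path from root to B: G -> B
Depth = number of edges = 1

Answer: 1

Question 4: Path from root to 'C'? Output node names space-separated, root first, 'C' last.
Answer: G A C

Derivation:
Walk down from root: G -> A -> C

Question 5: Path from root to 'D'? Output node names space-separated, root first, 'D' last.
Answer: G A D

Derivation:
Walk down from root: G -> A -> D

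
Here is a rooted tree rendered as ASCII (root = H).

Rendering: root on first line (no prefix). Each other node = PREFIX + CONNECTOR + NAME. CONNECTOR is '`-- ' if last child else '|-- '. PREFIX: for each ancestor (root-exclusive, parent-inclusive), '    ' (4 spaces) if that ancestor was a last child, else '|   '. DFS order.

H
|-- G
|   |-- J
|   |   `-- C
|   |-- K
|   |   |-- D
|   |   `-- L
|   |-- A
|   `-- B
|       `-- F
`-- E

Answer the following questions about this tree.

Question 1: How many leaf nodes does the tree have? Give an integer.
Leaves (nodes with no children): A, C, D, E, F, L

Answer: 6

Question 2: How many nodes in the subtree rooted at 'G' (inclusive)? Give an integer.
Answer: 9

Derivation:
Subtree rooted at G contains: A, B, C, D, F, G, J, K, L
Count = 9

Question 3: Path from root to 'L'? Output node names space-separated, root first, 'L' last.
Walk down from root: H -> G -> K -> L

Answer: H G K L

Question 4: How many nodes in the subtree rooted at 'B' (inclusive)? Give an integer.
Subtree rooted at B contains: B, F
Count = 2

Answer: 2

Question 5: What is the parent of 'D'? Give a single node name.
Answer: K

Derivation:
Scan adjacency: D appears as child of K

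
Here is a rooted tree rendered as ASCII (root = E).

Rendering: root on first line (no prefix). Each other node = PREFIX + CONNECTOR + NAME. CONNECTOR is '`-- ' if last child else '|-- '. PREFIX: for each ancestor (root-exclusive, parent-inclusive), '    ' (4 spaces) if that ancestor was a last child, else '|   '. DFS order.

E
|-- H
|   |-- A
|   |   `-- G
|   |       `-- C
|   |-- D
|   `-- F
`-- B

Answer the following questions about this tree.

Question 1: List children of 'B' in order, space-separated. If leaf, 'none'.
Node B's children (from adjacency): (leaf)

Answer: none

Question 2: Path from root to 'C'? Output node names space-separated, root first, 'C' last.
Answer: E H A G C

Derivation:
Walk down from root: E -> H -> A -> G -> C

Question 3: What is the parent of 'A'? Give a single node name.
Answer: H

Derivation:
Scan adjacency: A appears as child of H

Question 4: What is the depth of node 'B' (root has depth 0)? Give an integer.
Answer: 1

Derivation:
Path from root to B: E -> B
Depth = number of edges = 1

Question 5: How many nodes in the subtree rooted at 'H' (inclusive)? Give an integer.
Answer: 6

Derivation:
Subtree rooted at H contains: A, C, D, F, G, H
Count = 6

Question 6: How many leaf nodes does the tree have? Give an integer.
Answer: 4

Derivation:
Leaves (nodes with no children): B, C, D, F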